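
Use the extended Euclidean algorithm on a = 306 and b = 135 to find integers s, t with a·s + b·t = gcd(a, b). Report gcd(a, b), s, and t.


Euclidean algorithm on (306, 135) — divide until remainder is 0:
  306 = 2 · 135 + 36
  135 = 3 · 36 + 27
  36 = 1 · 27 + 9
  27 = 3 · 9 + 0
gcd(306, 135) = 9.
Track Bezout coefficients alongside the remainders: start with r₀ = 306 = a·1 + b·0 (s = 1, t = 0) and r₁ = 135 = a·0 + b·1 (s = 0, t = 1); each new remainder r_{k+1} = r_{k-1} − q_k·r_k inherits s_{k+1} = s_{k-1} − q_k·s_k, t_{k+1} = t_{k-1} − q_k·t_k, so r_k = a·s_k + b·t_k at every step:
  q = 2: r = 36, s = 1 − 2·0 = 1, t = 0 − 2·1 = -2  (check: 306·1 + 135·(-2) = 36)
  q = 3: r = 27, s = 0 − 3·1 = -3, t = 1 − 3·(-2) = 7  (check: 306·(-3) + 135·7 = 27)
  q = 1: r = 9, s = 1 − 1·(-3) = 4, t = -2 − 1·7 = -9  (check: 306·4 + 135·(-9) = 9)
The row with r = 9 (the gcd) gives the Bezout coefficients s = 4, t = -9.
Result: 306 · (4) + 135 · (-9) = 9.

gcd(306, 135) = 9; s = 4, t = -9 (check: 306·4 + 135·(-9) = 9).


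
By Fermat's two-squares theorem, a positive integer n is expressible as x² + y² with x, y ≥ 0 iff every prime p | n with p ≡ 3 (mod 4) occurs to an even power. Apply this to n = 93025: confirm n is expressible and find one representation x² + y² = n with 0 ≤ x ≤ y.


Step 1: Factor n = 93025 = 5^2 · 61^2.
Step 2: Check the mod-4 condition on each prime factor: 5 ≡ 1 (mod 4), exponent 2; 61 ≡ 1 (mod 4), exponent 2.
All primes ≡ 3 (mod 4) appear to even exponent (or don't appear), so by the two-squares theorem n IS expressible as a sum of two squares.
Step 3: Build a representation. Group n = k² · m with k = 5 and m = 61 · 61 = 3721 (a product of primes ≡ 1 (mod 4)); a representation of m scales to one of n via (k·x)² + (k·y)² = k²(x² + y²). Each prime p ≡ 1 (mod 4) is itself a sum of two squares; find a² by testing p − a² for a perfect square:
  61: 61 − 1² = 60, 61 − 2² = 57, 61 − 3² = 52, 61 − 4² = 45, 61 − 5² = 36 = 6² ⇒ 61 = 5² + 6².
  Combine using the Brahmagupta–Fibonacci identity (a² + b²)(c² + d²) = (ac − bd)² + (ad + bc)² = (ac + bd)² + (ad − bc)²:
  61 · 61 = 3721: from (5² + 6²)(5² + 6²), take (5·5 − 6·6, 5·6 + 6·5) = (25 − 36, 30 + 30) = (-11, 60); dropping signs (only squares matter) gives (11, 60); check 11² + 60² = 121 + 3600 = 3721 ✓.
  Scale by k = 5: (5·11, 5·60) = (55, 300).
Step 4: Order so x ≤ y and verify: 55² + 300² = 3025 + 90000 = 93025 = n. ✓

n = 93025 = 55² + 300² (one valid representation with x ≤ y).


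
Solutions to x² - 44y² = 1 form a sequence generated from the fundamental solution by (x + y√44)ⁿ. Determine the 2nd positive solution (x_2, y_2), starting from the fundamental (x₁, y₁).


Step 1: Find the fundamental solution (x₁, y₁) of x² - 44y² = 1.
  Expand √44 as a continued fraction. a₀ = ⌊√44⌋ = 6; iterate m_{k+1} = d_k·a_k − m_k, d_{k+1} = (44 − m_{k+1}²)/d_k, a_{k+1} = ⌊(a₀ + m_{k+1})/d_{k+1}⌋ (starting m₀ = 0, d₀ = 1), with convergents p_k = a_k·p_{k-1} + p_{k-2}, q_k = a_k·q_{k-1} + q_{k-2} (p₋₁ = 1, q₋₁ = 0):
  k = 0: a₀ = 6; p₀/q₀ = 6/1; p₀² − 44·q₀² = 36 − 44 = -8.
  k = 1: m = 6, d = 8, a = ⌊(6 + 6)/8⌋ = 1; p/q = (1·6 + 1)/(1·1 + 0) = 7/1; p² − 44·q² = 49 − 44 = 5.
  k = 2: m = 2, d = 5, a = ⌊(6 + 2)/5⌋ = 1; p/q = (1·7 + 6)/(1·1 + 1) = 13/2; p² − 44·q² = 169 − 176 = -7.
  k = 3: m = 3, d = 7, a = ⌊(6 + 3)/7⌋ = 1; p/q = (1·13 + 7)/(1·2 + 1) = 20/3; p² − 44·q² = 400 − 396 = 4.
  k = 4: m = 4, d = 4, a = ⌊(6 + 4)/4⌋ = 2; p/q = (2·20 + 13)/(2·3 + 2) = 53/8; p² − 44·q² = 2809 − 2816 = -7.
  k = 5: m = 4, d = 7, a = ⌊(6 + 4)/7⌋ = 1; p/q = (1·53 + 20)/(1·8 + 3) = 73/11; p² − 44·q² = 5329 − 5324 = 5.
  k = 6: m = 3, d = 5, a = ⌊(6 + 3)/5⌋ = 1; p/q = (1·73 + 53)/(1·11 + 8) = 126/19; p² − 44·q² = 15876 − 15884 = -8.
  k = 7: m = 2, d = 8, a = ⌊(6 + 2)/8⌋ = 1; p/q = (1·126 + 73)/(1·19 + 11) = 199/30; p² − 44·q² = 39601 − 39600 = 1.
  The first convergent with p² − 44·q² = 1 gives the fundamental solution (x₁, y₁) = (199, 30).
Step 2: Apply the recurrence (x_{n+1}, y_{n+1}) = (x₁x_n + 44y₁y_n, x₁y_n + y₁x_n) repeatedly.
  From (x_1, y_1) = (199, 30): x_2 = 199·199 + 44·30·30 = 79201; y_2 = 199·30 + 30·199 = 11940.
Step 3: Verify x_2² - 44·y_2² = 6272798401 - 6272798400 = 1 (should be 1). ✓

(x_1, y_1) = (199, 30); (x_2, y_2) = (79201, 11940).


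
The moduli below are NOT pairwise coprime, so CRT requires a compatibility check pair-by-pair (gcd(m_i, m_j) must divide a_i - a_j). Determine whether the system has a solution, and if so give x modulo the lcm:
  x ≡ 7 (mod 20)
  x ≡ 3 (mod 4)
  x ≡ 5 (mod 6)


Moduli 20, 4, 6 are not pairwise coprime, so CRT works modulo lcm(m_i) when all pairwise compatibility conditions hold.
Pairwise compatibility: gcd(m_i, m_j) must divide a_i - a_j for every pair.
Merge one congruence at a time:
  Start: x ≡ 7 (mod 20).
  Combine with x ≡ 3 (mod 4): gcd(20, 4) = 4; 3 - 7 = -4, which IS divisible by 4, so compatible.
    Write x = 7 + 20·t and substitute into x ≡ 3 (mod 4): 20·t ≡ 3 − 7 = -4 (mod 4).
    Divide the congruence (and modulus) by g = 4: 5·t ≡ -1 (mod 1).
    Modulo 1 every t works; take t = 0.
    Then x = 7 + 20·0 = 7, valid modulo lcm(20, 4) = 20: x ≡ 7 (mod 20).
  Combine with x ≡ 5 (mod 6): gcd(20, 6) = 2; 5 - 7 = -2, which IS divisible by 2, so compatible.
    Write x = 7 + 20·t and substitute into x ≡ 5 (mod 6): 20·t ≡ 5 − 7 = -2 (mod 6).
    Divide the congruence (and modulus) by g = 2: 10·t ≡ -1 (mod 3).
    Reduce coefficients mod 3: 1·t ≡ 2 (mod 3).
    So t ≡ 2 (mod 3).
    Then x = 7 + 20·2 = 47, valid modulo lcm(20, 6) = 60: x ≡ 47 (mod 60).
Verify: 47 mod 20 = 7, 47 mod 4 = 3, 47 mod 6 = 5.

x ≡ 47 (mod 60).


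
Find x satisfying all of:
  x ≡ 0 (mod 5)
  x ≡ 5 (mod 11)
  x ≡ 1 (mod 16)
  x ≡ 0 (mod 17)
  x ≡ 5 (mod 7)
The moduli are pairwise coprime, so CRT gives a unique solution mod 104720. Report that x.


Product of moduli M = 5 · 11 · 16 · 17 · 7 = 104720.
Merge one congruence at a time:
  Start: x ≡ 0 (mod 5).
  Combine with x ≡ 5 (mod 11); new modulus lcm = 55.
    Write x = 0 + 5·t and substitute into x ≡ 5 (mod 11): 5·t ≡ 5 − 0 = 5 (mod 11).
    The inverse of 5 mod 11 is 9 (since 5·9 = 45 = 4·11 + 1), so t ≡ 9·5 = 45 ≡ 1 (mod 11).
    Then x = 0 + 5·1 = 5, valid modulo lcm(5, 11) = 55: x ≡ 5 (mod 55).
  Combine with x ≡ 1 (mod 16); new modulus lcm = 880.
    Write x = 5 + 55·t and substitute into x ≡ 1 (mod 16): 55·t ≡ 1 − 5 = -4 (mod 16).
    Reduce coefficients mod 16: 7·t ≡ 12 (mod 16).
    The inverse of 7 mod 16 is 7 (since 7·7 = 49 = 3·16 + 1), so t ≡ 7·12 = 84 ≡ 4 (mod 16).
    Then x = 5 + 55·4 = 225, valid modulo lcm(55, 16) = 880: x ≡ 225 (mod 880).
  Combine with x ≡ 0 (mod 17); new modulus lcm = 14960.
    Write x = 225 + 880·t and substitute into x ≡ 0 (mod 17): 880·t ≡ 0 − 225 = -225 (mod 17).
    Reduce coefficients mod 17: 13·t ≡ 13 (mod 17).
    The inverse of 13 mod 17 is 4 (since 13·4 = 52 = 3·17 + 1), so t ≡ 4·13 = 52 ≡ 1 (mod 17).
    Then x = 225 + 880·1 = 1105, valid modulo lcm(880, 17) = 14960: x ≡ 1105 (mod 14960).
  Combine with x ≡ 5 (mod 7); new modulus lcm = 104720.
    Write x = 1105 + 14960·t and substitute into x ≡ 5 (mod 7): 14960·t ≡ 5 − 1105 = -1100 (mod 7).
    Reduce coefficients mod 7: 1·t ≡ 6 (mod 7).
    So t ≡ 6 (mod 7).
    Then x = 1105 + 14960·6 = 90865, valid modulo lcm(14960, 7) = 104720: x ≡ 90865 (mod 104720).
Verify against each original: 90865 mod 5 = 0, 90865 mod 11 = 5, 90865 mod 16 = 1, 90865 mod 17 = 0, 90865 mod 7 = 5.

x ≡ 90865 (mod 104720).


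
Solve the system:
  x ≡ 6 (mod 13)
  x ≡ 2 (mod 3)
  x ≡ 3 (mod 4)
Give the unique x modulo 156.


Moduli 13, 3, 4 are pairwise coprime; by CRT there is a unique solution modulo M = 13 · 3 · 4 = 156.
Solve pairwise, accumulating the modulus:
  Start with x ≡ 6 (mod 13).
  Combine with x ≡ 2 (mod 3): since gcd(13, 3) = 1, we get a unique residue mod 39.
    Write x = 6 + 13·t and substitute into x ≡ 2 (mod 3): 13·t ≡ 2 − 6 = -4 (mod 3).
    Reduce coefficients mod 3: 1·t ≡ 2 (mod 3).
    So t ≡ 2 (mod 3).
    Then x = 6 + 13·2 = 32, valid modulo lcm(13, 3) = 39: x ≡ 32 (mod 39).
  Combine with x ≡ 3 (mod 4): since gcd(39, 4) = 1, we get a unique residue mod 156.
    Write x = 32 + 39·t and substitute into x ≡ 3 (mod 4): 39·t ≡ 3 − 32 = -29 (mod 4).
    Reduce coefficients mod 4: 3·t ≡ 3 (mod 4).
    The inverse of 3 mod 4 is 3 (since 3·3 = 9 = 2·4 + 1), so t ≡ 3·3 = 9 ≡ 1 (mod 4).
    Then x = 32 + 39·1 = 71, valid modulo lcm(39, 4) = 156: x ≡ 71 (mod 156).
Verify: 71 mod 13 = 6 ✓, 71 mod 3 = 2 ✓, 71 mod 4 = 3 ✓.

x ≡ 71 (mod 156).


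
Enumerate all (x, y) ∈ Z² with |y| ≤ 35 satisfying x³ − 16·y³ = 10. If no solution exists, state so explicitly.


The equation is x³ - 16y³ = 10. For fixed y, x³ = 16·y³ + 10, so a solution requires the RHS to be a perfect cube.
Strategy: iterate y from -35 to 35, compute RHS = 16·y³ + 10, and check whether it is a (positive or negative) perfect cube.
Check small values of y:
  y = 0: RHS = 10 is not a perfect cube.
  y = 1: RHS = 26 is not a perfect cube.
  y = -1: RHS = -6 is not a perfect cube.
  y = 2: RHS = 138 is not a perfect cube.
  y = -2: RHS = -118 is not a perfect cube.
  y = 3: RHS = 442 is not a perfect cube.
  y = -3: RHS = -422 is not a perfect cube.
Continuing the search up to |y| = 35 finds no solutions either.
No (x, y) in the scanned range satisfies the equation.

No integer solutions with |y| ≤ 35.


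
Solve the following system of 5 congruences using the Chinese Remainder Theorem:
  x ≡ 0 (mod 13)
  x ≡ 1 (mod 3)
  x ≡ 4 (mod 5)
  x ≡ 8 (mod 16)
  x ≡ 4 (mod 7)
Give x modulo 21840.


Product of moduli M = 13 · 3 · 5 · 16 · 7 = 21840.
Merge one congruence at a time:
  Start: x ≡ 0 (mod 13).
  Combine with x ≡ 1 (mod 3); new modulus lcm = 39.
    Write x = 0 + 13·t and substitute into x ≡ 1 (mod 3): 13·t ≡ 1 − 0 = 1 (mod 3).
    Reduce coefficients mod 3: 1·t ≡ 1 (mod 3).
    So t ≡ 1 (mod 3).
    Then x = 0 + 13·1 = 13, valid modulo lcm(13, 3) = 39: x ≡ 13 (mod 39).
  Combine with x ≡ 4 (mod 5); new modulus lcm = 195.
    Write x = 13 + 39·t and substitute into x ≡ 4 (mod 5): 39·t ≡ 4 − 13 = -9 (mod 5).
    Reduce coefficients mod 5: 4·t ≡ 1 (mod 5).
    The inverse of 4 mod 5 is 4 (since 4·4 = 16 = 3·5 + 1), so t ≡ 4·1 = 4 ≡ 4 (mod 5).
    Then x = 13 + 39·4 = 169, valid modulo lcm(39, 5) = 195: x ≡ 169 (mod 195).
  Combine with x ≡ 8 (mod 16); new modulus lcm = 3120.
    Write x = 169 + 195·t and substitute into x ≡ 8 (mod 16): 195·t ≡ 8 − 169 = -161 (mod 16).
    Reduce coefficients mod 16: 3·t ≡ 15 (mod 16).
    The inverse of 3 mod 16 is 11 (since 3·11 = 33 = 2·16 + 1), so t ≡ 11·15 = 165 ≡ 5 (mod 16).
    Then x = 169 + 195·5 = 1144, valid modulo lcm(195, 16) = 3120: x ≡ 1144 (mod 3120).
  Combine with x ≡ 4 (mod 7); new modulus lcm = 21840.
    Write x = 1144 + 3120·t and substitute into x ≡ 4 (mod 7): 3120·t ≡ 4 − 1144 = -1140 (mod 7).
    Reduce coefficients mod 7: 5·t ≡ 1 (mod 7).
    The inverse of 5 mod 7 is 3 (since 5·3 = 15 = 2·7 + 1), so t ≡ 3·1 = 3 ≡ 3 (mod 7).
    Then x = 1144 + 3120·3 = 10504, valid modulo lcm(3120, 7) = 21840: x ≡ 10504 (mod 21840).
Verify against each original: 10504 mod 13 = 0, 10504 mod 3 = 1, 10504 mod 5 = 4, 10504 mod 16 = 8, 10504 mod 7 = 4.

x ≡ 10504 (mod 21840).


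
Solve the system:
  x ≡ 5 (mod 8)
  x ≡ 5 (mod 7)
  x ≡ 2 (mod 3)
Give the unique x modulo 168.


Moduli 8, 7, 3 are pairwise coprime; by CRT there is a unique solution modulo M = 8 · 7 · 3 = 168.
Solve pairwise, accumulating the modulus:
  Start with x ≡ 5 (mod 8).
  Combine with x ≡ 5 (mod 7): since gcd(8, 7) = 1, we get a unique residue mod 56.
    Write x = 5 + 8·t and substitute into x ≡ 5 (mod 7): 8·t ≡ 5 − 5 = 0 (mod 7).
    Reduce coefficients mod 7: 1·t ≡ 0 (mod 7).
    So t ≡ 0 (mod 7).
    Then x = 5 + 8·0 = 5, valid modulo lcm(8, 7) = 56: x ≡ 5 (mod 56).
  Combine with x ≡ 2 (mod 3): since gcd(56, 3) = 1, we get a unique residue mod 168.
    Write x = 5 + 56·t and substitute into x ≡ 2 (mod 3): 56·t ≡ 2 − 5 = -3 (mod 3).
    Reduce coefficients mod 3: 2·t ≡ 0 (mod 3).
    The inverse of 2 mod 3 is 2 (since 2·2 = 4 = 1·3 + 1), so t ≡ 2·0 = 0 ≡ 0 (mod 3).
    Then x = 5 + 56·0 = 5, valid modulo lcm(56, 3) = 168: x ≡ 5 (mod 168).
Verify: 5 mod 8 = 5 ✓, 5 mod 7 = 5 ✓, 5 mod 3 = 2 ✓.

x ≡ 5 (mod 168).


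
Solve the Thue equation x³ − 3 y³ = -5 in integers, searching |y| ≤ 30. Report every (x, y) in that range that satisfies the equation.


The equation is x³ - 3y³ = -5. For fixed y, x³ = 3·y³ − 5, so a solution requires the RHS to be a perfect cube.
Strategy: iterate y from -30 to 30, compute RHS = 3·y³ − 5, and check whether it is a (positive or negative) perfect cube.
Check small values of y:
  y = 0: RHS = -5 is not a perfect cube.
  y = 1: RHS = -2 is not a perfect cube.
  y = -1: RHS = -8 = (-2)³ ⇒ x = -2 works.
  y = 2: RHS = 19 is not a perfect cube.
  y = -2: RHS = -29 is not a perfect cube.
  y = 3: RHS = 76 is not a perfect cube.
  y = -3: RHS = -86 is not a perfect cube.
Continuing the search up to |y| = 30 finds no further solutions beyond those listed.
Collected solutions: (-2, -1).

Solutions (with |y| ≤ 30): (-2, -1).


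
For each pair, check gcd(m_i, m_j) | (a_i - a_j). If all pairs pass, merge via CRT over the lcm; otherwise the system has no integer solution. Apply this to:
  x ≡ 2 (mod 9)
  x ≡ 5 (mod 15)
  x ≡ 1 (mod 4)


Moduli 9, 15, 4 are not pairwise coprime, so CRT works modulo lcm(m_i) when all pairwise compatibility conditions hold.
Pairwise compatibility: gcd(m_i, m_j) must divide a_i - a_j for every pair.
Merge one congruence at a time:
  Start: x ≡ 2 (mod 9).
  Combine with x ≡ 5 (mod 15): gcd(9, 15) = 3; 5 - 2 = 3, which IS divisible by 3, so compatible.
    Write x = 2 + 9·t and substitute into x ≡ 5 (mod 15): 9·t ≡ 5 − 2 = 3 (mod 15).
    Divide the congruence (and modulus) by g = 3: 3·t ≡ 1 (mod 5).
    The inverse of 3 mod 5 is 2 (since 3·2 = 6 = 1·5 + 1), so t ≡ 2·1 = 2 ≡ 2 (mod 5).
    Then x = 2 + 9·2 = 20, valid modulo lcm(9, 15) = 45: x ≡ 20 (mod 45).
  Combine with x ≡ 1 (mod 4): gcd(45, 4) = 1; 1 - 20 = -19, which IS divisible by 1, so compatible.
    Write x = 20 + 45·t and substitute into x ≡ 1 (mod 4): 45·t ≡ 1 − 20 = -19 (mod 4).
    Reduce coefficients mod 4: 1·t ≡ 1 (mod 4).
    So t ≡ 1 (mod 4).
    Then x = 20 + 45·1 = 65, valid modulo lcm(45, 4) = 180: x ≡ 65 (mod 180).
Verify: 65 mod 9 = 2, 65 mod 15 = 5, 65 mod 4 = 1.

x ≡ 65 (mod 180).


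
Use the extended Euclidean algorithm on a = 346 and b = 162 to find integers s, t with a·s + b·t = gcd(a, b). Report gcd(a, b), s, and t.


Euclidean algorithm on (346, 162) — divide until remainder is 0:
  346 = 2 · 162 + 22
  162 = 7 · 22 + 8
  22 = 2 · 8 + 6
  8 = 1 · 6 + 2
  6 = 3 · 2 + 0
gcd(346, 162) = 2.
Track Bezout coefficients alongside the remainders: start with r₀ = 346 = a·1 + b·0 (s = 1, t = 0) and r₁ = 162 = a·0 + b·1 (s = 0, t = 1); each new remainder r_{k+1} = r_{k-1} − q_k·r_k inherits s_{k+1} = s_{k-1} − q_k·s_k, t_{k+1} = t_{k-1} − q_k·t_k, so r_k = a·s_k + b·t_k at every step:
  q = 2: r = 22, s = 1 − 2·0 = 1, t = 0 − 2·1 = -2  (check: 346·1 + 162·(-2) = 22)
  q = 7: r = 8, s = 0 − 7·1 = -7, t = 1 − 7·(-2) = 15  (check: 346·(-7) + 162·15 = 8)
  q = 2: r = 6, s = 1 − 2·(-7) = 15, t = -2 − 2·15 = -32  (check: 346·15 + 162·(-32) = 6)
  q = 1: r = 2, s = -7 − 1·15 = -22, t = 15 − 1·(-32) = 47  (check: 346·(-22) + 162·47 = 2)
The row with r = 2 (the gcd) gives the Bezout coefficients s = -22, t = 47.
Result: 346 · (-22) + 162 · (47) = 2.

gcd(346, 162) = 2; s = -22, t = 47 (check: 346·(-22) + 162·47 = 2).


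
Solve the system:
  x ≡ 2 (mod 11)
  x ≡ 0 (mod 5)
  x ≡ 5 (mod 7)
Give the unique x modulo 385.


Moduli 11, 5, 7 are pairwise coprime; by CRT there is a unique solution modulo M = 11 · 5 · 7 = 385.
Solve pairwise, accumulating the modulus:
  Start with x ≡ 2 (mod 11).
  Combine with x ≡ 0 (mod 5): since gcd(11, 5) = 1, we get a unique residue mod 55.
    Write x = 2 + 11·t and substitute into x ≡ 0 (mod 5): 11·t ≡ 0 − 2 = -2 (mod 5).
    Reduce coefficients mod 5: 1·t ≡ 3 (mod 5).
    So t ≡ 3 (mod 5).
    Then x = 2 + 11·3 = 35, valid modulo lcm(11, 5) = 55: x ≡ 35 (mod 55).
  Combine with x ≡ 5 (mod 7): since gcd(55, 7) = 1, we get a unique residue mod 385.
    Write x = 35 + 55·t and substitute into x ≡ 5 (mod 7): 55·t ≡ 5 − 35 = -30 (mod 7).
    Reduce coefficients mod 7: 6·t ≡ 5 (mod 7).
    The inverse of 6 mod 7 is 6 (since 6·6 = 36 = 5·7 + 1), so t ≡ 6·5 = 30 ≡ 2 (mod 7).
    Then x = 35 + 55·2 = 145, valid modulo lcm(55, 7) = 385: x ≡ 145 (mod 385).
Verify: 145 mod 11 = 2 ✓, 145 mod 5 = 0 ✓, 145 mod 7 = 5 ✓.

x ≡ 145 (mod 385).


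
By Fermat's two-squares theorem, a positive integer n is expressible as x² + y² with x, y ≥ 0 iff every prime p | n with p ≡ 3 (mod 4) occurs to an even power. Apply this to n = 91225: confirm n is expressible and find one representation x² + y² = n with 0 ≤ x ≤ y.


Step 1: Factor n = 91225 = 5^2 · 41 · 89.
Step 2: Check the mod-4 condition on each prime factor: 5 ≡ 1 (mod 4), exponent 2; 41 ≡ 1 (mod 4), exponent 1; 89 ≡ 1 (mod 4), exponent 1.
All primes ≡ 3 (mod 4) appear to even exponent (or don't appear), so by the two-squares theorem n IS expressible as a sum of two squares.
Step 3: Build a representation. Group n = k² · m with k = 5 and m = 41 · 89 = 3649 (a product of primes ≡ 1 (mod 4)); a representation of m scales to one of n via (k·x)² + (k·y)² = k²(x² + y²). Each prime p ≡ 1 (mod 4) is itself a sum of two squares; find a² by testing p − a² for a perfect square:
  41: 41 − 1² = 40, 41 − 2² = 37, 41 − 3² = 32, 41 − 4² = 25 = 5² ⇒ 41 = 4² + 5².
  89: 89 − 1² = 88, 89 − 2² = 85, 89 − 3² = 80, 89 − 4² = 73, 89 − 5² = 64 = 8² ⇒ 89 = 5² + 8².
  Combine using the Brahmagupta–Fibonacci identity (a² + b²)(c² + d²) = (ac − bd)² + (ad + bc)² = (ac + bd)² + (ad − bc)²:
  41 · 89 = 3649: from (4² + 5²)(5² + 8²), take (4·5 − 5·8, 4·8 + 5·5) = (20 − 40, 32 + 25) = (-20, 57); dropping signs (only squares matter) gives (20, 57); check 20² + 57² = 400 + 3249 = 3649 ✓.
  Scale by k = 5: (5·20, 5·57) = (100, 285).
Step 4: Order so x ≤ y and verify: 100² + 285² = 10000 + 81225 = 91225 = n. ✓

n = 91225 = 100² + 285² (one valid representation with x ≤ y).


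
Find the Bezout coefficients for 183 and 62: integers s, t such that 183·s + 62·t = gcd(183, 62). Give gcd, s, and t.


Euclidean algorithm on (183, 62) — divide until remainder is 0:
  183 = 2 · 62 + 59
  62 = 1 · 59 + 3
  59 = 19 · 3 + 2
  3 = 1 · 2 + 1
  2 = 2 · 1 + 0
gcd(183, 62) = 1.
Track Bezout coefficients alongside the remainders: start with r₀ = 183 = a·1 + b·0 (s = 1, t = 0) and r₁ = 62 = a·0 + b·1 (s = 0, t = 1); each new remainder r_{k+1} = r_{k-1} − q_k·r_k inherits s_{k+1} = s_{k-1} − q_k·s_k, t_{k+1} = t_{k-1} − q_k·t_k, so r_k = a·s_k + b·t_k at every step:
  q = 2: r = 59, s = 1 − 2·0 = 1, t = 0 − 2·1 = -2  (check: 183·1 + 62·(-2) = 59)
  q = 1: r = 3, s = 0 − 1·1 = -1, t = 1 − 1·(-2) = 3  (check: 183·(-1) + 62·3 = 3)
  q = 19: r = 2, s = 1 − 19·(-1) = 20, t = -2 − 19·3 = -59  (check: 183·20 + 62·(-59) = 2)
  q = 1: r = 1, s = -1 − 1·20 = -21, t = 3 − 1·(-59) = 62  (check: 183·(-21) + 62·62 = 1)
The row with r = 1 (the gcd) gives the Bezout coefficients s = -21, t = 62.
Result: 183 · (-21) + 62 · (62) = 1.

gcd(183, 62) = 1; s = -21, t = 62 (check: 183·(-21) + 62·62 = 1).


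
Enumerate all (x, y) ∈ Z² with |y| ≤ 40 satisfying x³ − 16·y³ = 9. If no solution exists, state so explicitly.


The equation is x³ - 16y³ = 9. For fixed y, x³ = 16·y³ + 9, so a solution requires the RHS to be a perfect cube.
Strategy: iterate y from -40 to 40, compute RHS = 16·y³ + 9, and check whether it is a (positive or negative) perfect cube.
Check small values of y:
  y = 0: RHS = 9 is not a perfect cube.
  y = 1: RHS = 25 is not a perfect cube.
  y = -1: RHS = -7 is not a perfect cube.
  y = 2: RHS = 137 is not a perfect cube.
  y = -2: RHS = -119 is not a perfect cube.
  y = 3: RHS = 441 is not a perfect cube.
  y = -3: RHS = -423 is not a perfect cube.
Continuing the search up to |y| = 40 finds no solutions either.
No (x, y) in the scanned range satisfies the equation.

No integer solutions with |y| ≤ 40.


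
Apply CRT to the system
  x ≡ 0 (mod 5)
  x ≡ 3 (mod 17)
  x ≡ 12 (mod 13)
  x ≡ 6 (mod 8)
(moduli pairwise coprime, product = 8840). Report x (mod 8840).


Product of moduli M = 5 · 17 · 13 · 8 = 8840.
Merge one congruence at a time:
  Start: x ≡ 0 (mod 5).
  Combine with x ≡ 3 (mod 17); new modulus lcm = 85.
    Write x = 0 + 5·t and substitute into x ≡ 3 (mod 17): 5·t ≡ 3 − 0 = 3 (mod 17).
    The inverse of 5 mod 17 is 7 (since 5·7 = 35 = 2·17 + 1), so t ≡ 7·3 = 21 ≡ 4 (mod 17).
    Then x = 0 + 5·4 = 20, valid modulo lcm(5, 17) = 85: x ≡ 20 (mod 85).
  Combine with x ≡ 12 (mod 13); new modulus lcm = 1105.
    Write x = 20 + 85·t and substitute into x ≡ 12 (mod 13): 85·t ≡ 12 − 20 = -8 (mod 13).
    Reduce coefficients mod 13: 7·t ≡ 5 (mod 13).
    The inverse of 7 mod 13 is 2 (since 7·2 = 14 = 1·13 + 1), so t ≡ 2·5 = 10 ≡ 10 (mod 13).
    Then x = 20 + 85·10 = 870, valid modulo lcm(85, 13) = 1105: x ≡ 870 (mod 1105).
  Combine with x ≡ 6 (mod 8); new modulus lcm = 8840.
    Write x = 870 + 1105·t and substitute into x ≡ 6 (mod 8): 1105·t ≡ 6 − 870 = -864 (mod 8).
    Reduce coefficients mod 8: 1·t ≡ 0 (mod 8).
    So t ≡ 0 (mod 8).
    Then x = 870 + 1105·0 = 870, valid modulo lcm(1105, 8) = 8840: x ≡ 870 (mod 8840).
Verify against each original: 870 mod 5 = 0, 870 mod 17 = 3, 870 mod 13 = 12, 870 mod 8 = 6.

x ≡ 870 (mod 8840).


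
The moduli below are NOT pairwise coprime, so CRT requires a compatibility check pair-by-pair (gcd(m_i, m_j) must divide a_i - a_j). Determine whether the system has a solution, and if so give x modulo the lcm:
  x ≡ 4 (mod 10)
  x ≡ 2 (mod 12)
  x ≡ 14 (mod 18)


Moduli 10, 12, 18 are not pairwise coprime, so CRT works modulo lcm(m_i) when all pairwise compatibility conditions hold.
Pairwise compatibility: gcd(m_i, m_j) must divide a_i - a_j for every pair.
Merge one congruence at a time:
  Start: x ≡ 4 (mod 10).
  Combine with x ≡ 2 (mod 12): gcd(10, 12) = 2; 2 - 4 = -2, which IS divisible by 2, so compatible.
    Write x = 4 + 10·t and substitute into x ≡ 2 (mod 12): 10·t ≡ 2 − 4 = -2 (mod 12).
    Divide the congruence (and modulus) by g = 2: 5·t ≡ -1 (mod 6).
    Reduce coefficients mod 6: 5·t ≡ 5 (mod 6).
    The inverse of 5 mod 6 is 5 (since 5·5 = 25 = 4·6 + 1), so t ≡ 5·5 = 25 ≡ 1 (mod 6).
    Then x = 4 + 10·1 = 14, valid modulo lcm(10, 12) = 60: x ≡ 14 (mod 60).
  Combine with x ≡ 14 (mod 18): gcd(60, 18) = 6; 14 - 14 = 0, which IS divisible by 6, so compatible.
    Write x = 14 + 60·t and substitute into x ≡ 14 (mod 18): 60·t ≡ 14 − 14 = 0 (mod 18).
    Divide the congruence (and modulus) by g = 6: 10·t ≡ 0 (mod 3).
    Reduce coefficients mod 3: 1·t ≡ 0 (mod 3).
    So t ≡ 0 (mod 3).
    Then x = 14 + 60·0 = 14, valid modulo lcm(60, 18) = 180: x ≡ 14 (mod 180).
Verify: 14 mod 10 = 4, 14 mod 12 = 2, 14 mod 18 = 14.

x ≡ 14 (mod 180).


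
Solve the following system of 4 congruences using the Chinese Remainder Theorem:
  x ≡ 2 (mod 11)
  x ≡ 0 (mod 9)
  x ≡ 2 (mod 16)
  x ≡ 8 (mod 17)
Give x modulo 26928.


Product of moduli M = 11 · 9 · 16 · 17 = 26928.
Merge one congruence at a time:
  Start: x ≡ 2 (mod 11).
  Combine with x ≡ 0 (mod 9); new modulus lcm = 99.
    Write x = 2 + 11·t and substitute into x ≡ 0 (mod 9): 11·t ≡ 0 − 2 = -2 (mod 9).
    Reduce coefficients mod 9: 2·t ≡ 7 (mod 9).
    The inverse of 2 mod 9 is 5 (since 2·5 = 10 = 1·9 + 1), so t ≡ 5·7 = 35 ≡ 8 (mod 9).
    Then x = 2 + 11·8 = 90, valid modulo lcm(11, 9) = 99: x ≡ 90 (mod 99).
  Combine with x ≡ 2 (mod 16); new modulus lcm = 1584.
    Write x = 90 + 99·t and substitute into x ≡ 2 (mod 16): 99·t ≡ 2 − 90 = -88 (mod 16).
    Reduce coefficients mod 16: 3·t ≡ 8 (mod 16).
    The inverse of 3 mod 16 is 11 (since 3·11 = 33 = 2·16 + 1), so t ≡ 11·8 = 88 ≡ 8 (mod 16).
    Then x = 90 + 99·8 = 882, valid modulo lcm(99, 16) = 1584: x ≡ 882 (mod 1584).
  Combine with x ≡ 8 (mod 17); new modulus lcm = 26928.
    Write x = 882 + 1584·t and substitute into x ≡ 8 (mod 17): 1584·t ≡ 8 − 882 = -874 (mod 17).
    Reduce coefficients mod 17: 3·t ≡ 10 (mod 17).
    The inverse of 3 mod 17 is 6 (since 3·6 = 18 = 1·17 + 1), so t ≡ 6·10 = 60 ≡ 9 (mod 17).
    Then x = 882 + 1584·9 = 15138, valid modulo lcm(1584, 17) = 26928: x ≡ 15138 (mod 26928).
Verify against each original: 15138 mod 11 = 2, 15138 mod 9 = 0, 15138 mod 16 = 2, 15138 mod 17 = 8.

x ≡ 15138 (mod 26928).


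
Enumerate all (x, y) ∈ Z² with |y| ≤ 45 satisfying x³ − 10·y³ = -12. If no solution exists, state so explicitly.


The equation is x³ - 10y³ = -12. For fixed y, x³ = 10·y³ − 12, so a solution requires the RHS to be a perfect cube.
Strategy: iterate y from -45 to 45, compute RHS = 10·y³ − 12, and check whether it is a (positive or negative) perfect cube.
Check small values of y:
  y = 0: RHS = -12 is not a perfect cube.
  y = 1: RHS = -2 is not a perfect cube.
  y = -1: RHS = -22 is not a perfect cube.
  y = 2: RHS = 68 is not a perfect cube.
  y = -2: RHS = -92 is not a perfect cube.
  y = 3: RHS = 258 is not a perfect cube.
  y = -3: RHS = -282 is not a perfect cube.
Continuing the search up to |y| = 45 finds no solutions either.
No (x, y) in the scanned range satisfies the equation.

No integer solutions with |y| ≤ 45.


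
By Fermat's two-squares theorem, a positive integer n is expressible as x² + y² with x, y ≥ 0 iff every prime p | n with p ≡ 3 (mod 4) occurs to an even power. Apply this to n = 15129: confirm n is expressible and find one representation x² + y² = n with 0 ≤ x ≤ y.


Step 1: Factor n = 15129 = 3^2 · 41^2.
Step 2: Check the mod-4 condition on each prime factor: 3 ≡ 3 (mod 4), exponent 2 (must be even); 41 ≡ 1 (mod 4), exponent 2.
All primes ≡ 3 (mod 4) appear to even exponent (or don't appear), so by the two-squares theorem n IS expressible as a sum of two squares.
Step 3: Build a representation. Group n = k² · m with k = 3 and m = 41 · 41 = 1681 (a product of primes ≡ 1 (mod 4)); a representation of m scales to one of n via (k·x)² + (k·y)² = k²(x² + y²). Each prime p ≡ 1 (mod 4) is itself a sum of two squares; find a² by testing p − a² for a perfect square:
  41: 41 − 1² = 40, 41 − 2² = 37, 41 − 3² = 32, 41 − 4² = 25 = 5² ⇒ 41 = 4² + 5².
  Combine using the Brahmagupta–Fibonacci identity (a² + b²)(c² + d²) = (ac − bd)² + (ad + bc)² = (ac + bd)² + (ad − bc)²:
  41 · 41 = 1681: from (4² + 5²)(4² + 5²), take (4·4 − 5·5, 4·5 + 5·4) = (16 − 25, 20 + 20) = (-9, 40); dropping signs (only squares matter) gives (9, 40); check 9² + 40² = 81 + 1600 = 1681 ✓.
  Scale by k = 3: (3·9, 3·40) = (27, 120).
Step 4: Order so x ≤ y and verify: 27² + 120² = 729 + 14400 = 15129 = n. ✓

n = 15129 = 27² + 120² (one valid representation with x ≤ y).


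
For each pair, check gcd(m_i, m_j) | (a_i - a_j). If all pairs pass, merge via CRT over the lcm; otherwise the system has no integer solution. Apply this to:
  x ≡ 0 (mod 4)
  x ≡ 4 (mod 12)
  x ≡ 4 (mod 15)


Moduli 4, 12, 15 are not pairwise coprime, so CRT works modulo lcm(m_i) when all pairwise compatibility conditions hold.
Pairwise compatibility: gcd(m_i, m_j) must divide a_i - a_j for every pair.
Merge one congruence at a time:
  Start: x ≡ 0 (mod 4).
  Combine with x ≡ 4 (mod 12): gcd(4, 12) = 4; 4 - 0 = 4, which IS divisible by 4, so compatible.
    Write x = 0 + 4·t and substitute into x ≡ 4 (mod 12): 4·t ≡ 4 − 0 = 4 (mod 12).
    Divide the congruence (and modulus) by g = 4: 1·t ≡ 1 (mod 3).
    So t ≡ 1 (mod 3).
    Then x = 0 + 4·1 = 4, valid modulo lcm(4, 12) = 12: x ≡ 4 (mod 12).
  Combine with x ≡ 4 (mod 15): gcd(12, 15) = 3; 4 - 4 = 0, which IS divisible by 3, so compatible.
    Write x = 4 + 12·t and substitute into x ≡ 4 (mod 15): 12·t ≡ 4 − 4 = 0 (mod 15).
    Divide the congruence (and modulus) by g = 3: 4·t ≡ 0 (mod 5).
    The inverse of 4 mod 5 is 4 (since 4·4 = 16 = 3·5 + 1), so t ≡ 4·0 = 0 ≡ 0 (mod 5).
    Then x = 4 + 12·0 = 4, valid modulo lcm(12, 15) = 60: x ≡ 4 (mod 60).
Verify: 4 mod 4 = 0, 4 mod 12 = 4, 4 mod 15 = 4.

x ≡ 4 (mod 60).


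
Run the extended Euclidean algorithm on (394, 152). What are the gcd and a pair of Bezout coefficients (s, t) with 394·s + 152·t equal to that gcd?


Euclidean algorithm on (394, 152) — divide until remainder is 0:
  394 = 2 · 152 + 90
  152 = 1 · 90 + 62
  90 = 1 · 62 + 28
  62 = 2 · 28 + 6
  28 = 4 · 6 + 4
  6 = 1 · 4 + 2
  4 = 2 · 2 + 0
gcd(394, 152) = 2.
Track Bezout coefficients alongside the remainders: start with r₀ = 394 = a·1 + b·0 (s = 1, t = 0) and r₁ = 152 = a·0 + b·1 (s = 0, t = 1); each new remainder r_{k+1} = r_{k-1} − q_k·r_k inherits s_{k+1} = s_{k-1} − q_k·s_k, t_{k+1} = t_{k-1} − q_k·t_k, so r_k = a·s_k + b·t_k at every step:
  q = 2: r = 90, s = 1 − 2·0 = 1, t = 0 − 2·1 = -2  (check: 394·1 + 152·(-2) = 90)
  q = 1: r = 62, s = 0 − 1·1 = -1, t = 1 − 1·(-2) = 3  (check: 394·(-1) + 152·3 = 62)
  q = 1: r = 28, s = 1 − 1·(-1) = 2, t = -2 − 1·3 = -5  (check: 394·2 + 152·(-5) = 28)
  q = 2: r = 6, s = -1 − 2·2 = -5, t = 3 − 2·(-5) = 13  (check: 394·(-5) + 152·13 = 6)
  q = 4: r = 4, s = 2 − 4·(-5) = 22, t = -5 − 4·13 = -57  (check: 394·22 + 152·(-57) = 4)
  q = 1: r = 2, s = -5 − 1·22 = -27, t = 13 − 1·(-57) = 70  (check: 394·(-27) + 152·70 = 2)
The row with r = 2 (the gcd) gives the Bezout coefficients s = -27, t = 70.
Result: 394 · (-27) + 152 · (70) = 2.

gcd(394, 152) = 2; s = -27, t = 70 (check: 394·(-27) + 152·70 = 2).


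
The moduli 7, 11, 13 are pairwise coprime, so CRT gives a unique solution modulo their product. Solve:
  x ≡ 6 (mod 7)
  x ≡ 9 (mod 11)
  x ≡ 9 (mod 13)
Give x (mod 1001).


Moduli 7, 11, 13 are pairwise coprime; by CRT there is a unique solution modulo M = 7 · 11 · 13 = 1001.
Solve pairwise, accumulating the modulus:
  Start with x ≡ 6 (mod 7).
  Combine with x ≡ 9 (mod 11): since gcd(7, 11) = 1, we get a unique residue mod 77.
    Write x = 6 + 7·t and substitute into x ≡ 9 (mod 11): 7·t ≡ 9 − 6 = 3 (mod 11).
    The inverse of 7 mod 11 is 8 (since 7·8 = 56 = 5·11 + 1), so t ≡ 8·3 = 24 ≡ 2 (mod 11).
    Then x = 6 + 7·2 = 20, valid modulo lcm(7, 11) = 77: x ≡ 20 (mod 77).
  Combine with x ≡ 9 (mod 13): since gcd(77, 13) = 1, we get a unique residue mod 1001.
    Write x = 20 + 77·t and substitute into x ≡ 9 (mod 13): 77·t ≡ 9 − 20 = -11 (mod 13).
    Reduce coefficients mod 13: 12·t ≡ 2 (mod 13).
    The inverse of 12 mod 13 is 12 (since 12·12 = 144 = 11·13 + 1), so t ≡ 12·2 = 24 ≡ 11 (mod 13).
    Then x = 20 + 77·11 = 867, valid modulo lcm(77, 13) = 1001: x ≡ 867 (mod 1001).
Verify: 867 mod 7 = 6 ✓, 867 mod 11 = 9 ✓, 867 mod 13 = 9 ✓.

x ≡ 867 (mod 1001).


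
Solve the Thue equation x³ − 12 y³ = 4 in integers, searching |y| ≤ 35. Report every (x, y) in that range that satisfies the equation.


The equation is x³ - 12y³ = 4. For fixed y, x³ = 12·y³ + 4, so a solution requires the RHS to be a perfect cube.
Strategy: iterate y from -35 to 35, compute RHS = 12·y³ + 4, and check whether it is a (positive or negative) perfect cube.
Check small values of y:
  y = 0: RHS = 4 is not a perfect cube.
  y = 1: RHS = 16 is not a perfect cube.
  y = -1: RHS = -8 = (-2)³ ⇒ x = -2 works.
  y = 2: RHS = 100 is not a perfect cube.
  y = -2: RHS = -92 is not a perfect cube.
  y = 3: RHS = 328 is not a perfect cube.
  y = -3: RHS = -320 is not a perfect cube.
Continuing the search up to |y| = 35 finds no further solutions beyond those listed.
Collected solutions: (-2, -1).

Solutions (with |y| ≤ 35): (-2, -1).


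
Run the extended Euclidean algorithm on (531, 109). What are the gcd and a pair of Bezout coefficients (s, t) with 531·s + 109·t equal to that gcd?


Euclidean algorithm on (531, 109) — divide until remainder is 0:
  531 = 4 · 109 + 95
  109 = 1 · 95 + 14
  95 = 6 · 14 + 11
  14 = 1 · 11 + 3
  11 = 3 · 3 + 2
  3 = 1 · 2 + 1
  2 = 2 · 1 + 0
gcd(531, 109) = 1.
Track Bezout coefficients alongside the remainders: start with r₀ = 531 = a·1 + b·0 (s = 1, t = 0) and r₁ = 109 = a·0 + b·1 (s = 0, t = 1); each new remainder r_{k+1} = r_{k-1} − q_k·r_k inherits s_{k+1} = s_{k-1} − q_k·s_k, t_{k+1} = t_{k-1} − q_k·t_k, so r_k = a·s_k + b·t_k at every step:
  q = 4: r = 95, s = 1 − 4·0 = 1, t = 0 − 4·1 = -4  (check: 531·1 + 109·(-4) = 95)
  q = 1: r = 14, s = 0 − 1·1 = -1, t = 1 − 1·(-4) = 5  (check: 531·(-1) + 109·5 = 14)
  q = 6: r = 11, s = 1 − 6·(-1) = 7, t = -4 − 6·5 = -34  (check: 531·7 + 109·(-34) = 11)
  q = 1: r = 3, s = -1 − 1·7 = -8, t = 5 − 1·(-34) = 39  (check: 531·(-8) + 109·39 = 3)
  q = 3: r = 2, s = 7 − 3·(-8) = 31, t = -34 − 3·39 = -151  (check: 531·31 + 109·(-151) = 2)
  q = 1: r = 1, s = -8 − 1·31 = -39, t = 39 − 1·(-151) = 190  (check: 531·(-39) + 109·190 = 1)
The row with r = 1 (the gcd) gives the Bezout coefficients s = -39, t = 190.
Result: 531 · (-39) + 109 · (190) = 1.

gcd(531, 109) = 1; s = -39, t = 190 (check: 531·(-39) + 109·190 = 1).


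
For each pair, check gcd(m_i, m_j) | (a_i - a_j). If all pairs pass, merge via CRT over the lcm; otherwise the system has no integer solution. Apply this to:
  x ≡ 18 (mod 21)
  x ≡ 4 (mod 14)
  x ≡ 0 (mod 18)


Moduli 21, 14, 18 are not pairwise coprime, so CRT works modulo lcm(m_i) when all pairwise compatibility conditions hold.
Pairwise compatibility: gcd(m_i, m_j) must divide a_i - a_j for every pair.
Merge one congruence at a time:
  Start: x ≡ 18 (mod 21).
  Combine with x ≡ 4 (mod 14): gcd(21, 14) = 7; 4 - 18 = -14, which IS divisible by 7, so compatible.
    Write x = 18 + 21·t and substitute into x ≡ 4 (mod 14): 21·t ≡ 4 − 18 = -14 (mod 14).
    Divide the congruence (and modulus) by g = 7: 3·t ≡ -2 (mod 2).
    Reduce coefficients mod 2: 1·t ≡ 0 (mod 2).
    So t ≡ 0 (mod 2).
    Then x = 18 + 21·0 = 18, valid modulo lcm(21, 14) = 42: x ≡ 18 (mod 42).
  Combine with x ≡ 0 (mod 18): gcd(42, 18) = 6; 0 - 18 = -18, which IS divisible by 6, so compatible.
    Write x = 18 + 42·t and substitute into x ≡ 0 (mod 18): 42·t ≡ 0 − 18 = -18 (mod 18).
    Divide the congruence (and modulus) by g = 6: 7·t ≡ -3 (mod 3).
    Reduce coefficients mod 3: 1·t ≡ 0 (mod 3).
    So t ≡ 0 (mod 3).
    Then x = 18 + 42·0 = 18, valid modulo lcm(42, 18) = 126: x ≡ 18 (mod 126).
Verify: 18 mod 21 = 18, 18 mod 14 = 4, 18 mod 18 = 0.

x ≡ 18 (mod 126).


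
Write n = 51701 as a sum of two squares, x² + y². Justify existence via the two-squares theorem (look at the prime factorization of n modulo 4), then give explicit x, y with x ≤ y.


Step 1: Factor n = 51701 = 13 · 41 · 97.
Step 2: Check the mod-4 condition on each prime factor: 13 ≡ 1 (mod 4), exponent 1; 41 ≡ 1 (mod 4), exponent 1; 97 ≡ 1 (mod 4), exponent 1.
All primes ≡ 3 (mod 4) appear to even exponent (or don't appear), so by the two-squares theorem n IS expressible as a sum of two squares.
Step 3: Build a representation. Here n = 13 · 41 · 97 is a product of primes ≡ 1 (mod 4). Each prime p ≡ 1 (mod 4) is itself a sum of two squares; find a² by testing p − a² for a perfect square:
  13: 13 − 1² = 12, 13 − 2² = 9 = 3² ⇒ 13 = 2² + 3².
  41: 41 − 1² = 40, 41 − 2² = 37, 41 − 3² = 32, 41 − 4² = 25 = 5² ⇒ 41 = 4² + 5².
  97: 97 − 1² = 96, 97 − 2² = 93, 97 − 3² = 88, 97 − 4² = 81 = 9² ⇒ 97 = 4² + 9².
  Combine using the Brahmagupta–Fibonacci identity (a² + b²)(c² + d²) = (ac − bd)² + (ad + bc)² = (ac + bd)² + (ad − bc)²:
  13 · 41 = 533: from (2² + 3²)(4² + 5²), take (2·4 − 3·5, 2·5 + 3·4) = (8 − 15, 10 + 12) = (-7, 22); dropping signs (only squares matter) gives (7, 22); check 7² + 22² = 49 + 484 = 533 ✓.
  533 · 97 = 51701: from (7² + 22²)(4² + 9²), take (7·4 − 22·9, 7·9 + 22·4) = (28 − 198, 63 + 88) = (-170, 151); dropping signs (only squares matter) gives (170, 151); check 170² + 151² = 28900 + 22801 = 51701 ✓.
Step 4: Order so x ≤ y and verify: 151² + 170² = 22801 + 28900 = 51701 = n. ✓

n = 51701 = 151² + 170² (one valid representation with x ≤ y).


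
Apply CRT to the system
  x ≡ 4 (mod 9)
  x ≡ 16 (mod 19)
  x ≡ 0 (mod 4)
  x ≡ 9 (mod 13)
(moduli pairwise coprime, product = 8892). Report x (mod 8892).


Product of moduli M = 9 · 19 · 4 · 13 = 8892.
Merge one congruence at a time:
  Start: x ≡ 4 (mod 9).
  Combine with x ≡ 16 (mod 19); new modulus lcm = 171.
    Write x = 4 + 9·t and substitute into x ≡ 16 (mod 19): 9·t ≡ 16 − 4 = 12 (mod 19).
    The inverse of 9 mod 19 is 17 (since 9·17 = 153 = 8·19 + 1), so t ≡ 17·12 = 204 ≡ 14 (mod 19).
    Then x = 4 + 9·14 = 130, valid modulo lcm(9, 19) = 171: x ≡ 130 (mod 171).
  Combine with x ≡ 0 (mod 4); new modulus lcm = 684.
    Write x = 130 + 171·t and substitute into x ≡ 0 (mod 4): 171·t ≡ 0 − 130 = -130 (mod 4).
    Reduce coefficients mod 4: 3·t ≡ 2 (mod 4).
    The inverse of 3 mod 4 is 3 (since 3·3 = 9 = 2·4 + 1), so t ≡ 3·2 = 6 ≡ 2 (mod 4).
    Then x = 130 + 171·2 = 472, valid modulo lcm(171, 4) = 684: x ≡ 472 (mod 684).
  Combine with x ≡ 9 (mod 13); new modulus lcm = 8892.
    Write x = 472 + 684·t and substitute into x ≡ 9 (mod 13): 684·t ≡ 9 − 472 = -463 (mod 13).
    Reduce coefficients mod 13: 8·t ≡ 5 (mod 13).
    The inverse of 8 mod 13 is 5 (since 8·5 = 40 = 3·13 + 1), so t ≡ 5·5 = 25 ≡ 12 (mod 13).
    Then x = 472 + 684·12 = 8680, valid modulo lcm(684, 13) = 8892: x ≡ 8680 (mod 8892).
Verify against each original: 8680 mod 9 = 4, 8680 mod 19 = 16, 8680 mod 4 = 0, 8680 mod 13 = 9.

x ≡ 8680 (mod 8892).


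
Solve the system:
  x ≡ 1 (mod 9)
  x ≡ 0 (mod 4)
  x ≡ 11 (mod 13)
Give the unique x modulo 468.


Moduli 9, 4, 13 are pairwise coprime; by CRT there is a unique solution modulo M = 9 · 4 · 13 = 468.
Solve pairwise, accumulating the modulus:
  Start with x ≡ 1 (mod 9).
  Combine with x ≡ 0 (mod 4): since gcd(9, 4) = 1, we get a unique residue mod 36.
    Write x = 1 + 9·t and substitute into x ≡ 0 (mod 4): 9·t ≡ 0 − 1 = -1 (mod 4).
    Reduce coefficients mod 4: 1·t ≡ 3 (mod 4).
    So t ≡ 3 (mod 4).
    Then x = 1 + 9·3 = 28, valid modulo lcm(9, 4) = 36: x ≡ 28 (mod 36).
  Combine with x ≡ 11 (mod 13): since gcd(36, 13) = 1, we get a unique residue mod 468.
    Write x = 28 + 36·t and substitute into x ≡ 11 (mod 13): 36·t ≡ 11 − 28 = -17 (mod 13).
    Reduce coefficients mod 13: 10·t ≡ 9 (mod 13).
    The inverse of 10 mod 13 is 4 (since 10·4 = 40 = 3·13 + 1), so t ≡ 4·9 = 36 ≡ 10 (mod 13).
    Then x = 28 + 36·10 = 388, valid modulo lcm(36, 13) = 468: x ≡ 388 (mod 468).
Verify: 388 mod 9 = 1 ✓, 388 mod 4 = 0 ✓, 388 mod 13 = 11 ✓.

x ≡ 388 (mod 468).


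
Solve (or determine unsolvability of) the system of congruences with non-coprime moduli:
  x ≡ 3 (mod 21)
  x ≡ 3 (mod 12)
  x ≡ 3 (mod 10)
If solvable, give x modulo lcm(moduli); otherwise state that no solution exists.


Moduli 21, 12, 10 are not pairwise coprime, so CRT works modulo lcm(m_i) when all pairwise compatibility conditions hold.
Pairwise compatibility: gcd(m_i, m_j) must divide a_i - a_j for every pair.
Merge one congruence at a time:
  Start: x ≡ 3 (mod 21).
  Combine with x ≡ 3 (mod 12): gcd(21, 12) = 3; 3 - 3 = 0, which IS divisible by 3, so compatible.
    Write x = 3 + 21·t and substitute into x ≡ 3 (mod 12): 21·t ≡ 3 − 3 = 0 (mod 12).
    Divide the congruence (and modulus) by g = 3: 7·t ≡ 0 (mod 4).
    Reduce coefficients mod 4: 3·t ≡ 0 (mod 4).
    The inverse of 3 mod 4 is 3 (since 3·3 = 9 = 2·4 + 1), so t ≡ 3·0 = 0 ≡ 0 (mod 4).
    Then x = 3 + 21·0 = 3, valid modulo lcm(21, 12) = 84: x ≡ 3 (mod 84).
  Combine with x ≡ 3 (mod 10): gcd(84, 10) = 2; 3 - 3 = 0, which IS divisible by 2, so compatible.
    Write x = 3 + 84·t and substitute into x ≡ 3 (mod 10): 84·t ≡ 3 − 3 = 0 (mod 10).
    Divide the congruence (and modulus) by g = 2: 42·t ≡ 0 (mod 5).
    Reduce coefficients mod 5: 2·t ≡ 0 (mod 5).
    The inverse of 2 mod 5 is 3 (since 2·3 = 6 = 1·5 + 1), so t ≡ 3·0 = 0 ≡ 0 (mod 5).
    Then x = 3 + 84·0 = 3, valid modulo lcm(84, 10) = 420: x ≡ 3 (mod 420).
Verify: 3 mod 21 = 3, 3 mod 12 = 3, 3 mod 10 = 3.

x ≡ 3 (mod 420).
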